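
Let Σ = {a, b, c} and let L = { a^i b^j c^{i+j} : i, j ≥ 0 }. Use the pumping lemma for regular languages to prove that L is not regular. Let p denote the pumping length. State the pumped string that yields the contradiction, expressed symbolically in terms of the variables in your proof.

a^{p+k} b^p c^{2p}

Suppose for contradiction that L is regular, and let p be the pumping length.
Take w = a^p b^p c^{2p} ∈ L (with i=j=p, i+j=2p), |w| = 4p ≥ p.
By the pumping lemma, w = xyz with |xy| ≤ p and |y| > 0.
Because |xy| ≤ p and w begins with p copies of a, we have y = a^k with 1 ≤ k ≤ p.
Consider xy^2z = a^{p+k} b^p c^{2p}. Now the a- and b-counts sum to 2p+k, but the c-count is 2p ≠ 2p+k. So xy^2z ∉ L.
Contradiction. Therefore L is not regular.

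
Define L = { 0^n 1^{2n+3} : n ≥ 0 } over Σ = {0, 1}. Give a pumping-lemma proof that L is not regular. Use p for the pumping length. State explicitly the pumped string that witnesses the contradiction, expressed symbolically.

Suppose for contradiction that L is regular, and let p be the pumping length.
Let w = 0^p 1^{2p+3} ∈ L; note |w| = 3p+3 ≥ p.
The pumping lemma gives a decomposition w = xyz where |xy| ≤ p and |y| ≥ 1.
Because |xy| ≤ p and w begins with p copies of 0, we have y = 0^k with 1 ≤ k ≤ p.
Pump with i = 2: xy^2z = 0^{p+k} 1^{2p+3}. For this to lie in L we would need 2p+3 = 2(p+k)+3, which forces k = 0. But k ≥ 1, so xy^2z ∉ L.
This is a contradiction; hence L is not regular.

0^{p+k} 1^{2p+3}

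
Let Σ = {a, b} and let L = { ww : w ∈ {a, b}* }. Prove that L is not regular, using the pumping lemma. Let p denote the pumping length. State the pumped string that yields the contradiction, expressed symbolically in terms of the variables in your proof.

Suppose for contradiction that L is regular, and let p be the pumping length.
Take w = a^p b^p a^p b^p = uu where u = a^pb^p; then w ∈ L and |w| = 4p ≥ p.
By the pumping lemma, w = xyz with |xy| ≤ p and |y| > 0.
Because |xy| ≤ p and w begins with p copies of a, we have y = a^k with 1 ≤ k ≤ p.
Pump with i = 2: xy^2z = a^{p+k} b^p a^p b^p, of length 4p+k. Suppose this equals vv. The string starts with a and ends with b, so v does too; thus the boundary between the two copies of v is a b→a transition. There is exactly one such transition, at position 2p+k, so |v| = 2p+k and |vv| = 4p+2k ≠ 4p+k since k ≥ 1. So xy^2z ∉ L.
This contradicts the pumping lemma, so L is not regular.

a^{p+k} b^p a^p b^p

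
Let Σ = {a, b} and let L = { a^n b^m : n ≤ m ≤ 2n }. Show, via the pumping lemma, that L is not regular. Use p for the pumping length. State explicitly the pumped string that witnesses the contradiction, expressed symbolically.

a^{p+k} b^p

Assume L is regular; let p be its pumping constant.
Take w = a^p b^p ∈ L (since p ≤ p ≤ 2p), with |w| = 2p ≥ p.
Write w = xyz as guaranteed by the lemma, with |xy| ≤ p and |y| > 0.
The first p characters of w are a's, so xy (and hence y) consists only of a's. Write y = a^k, 1 ≤ k ≤ p.
Pump with i = 2: xy^2z = a^{p+k} b^p. Now n = p+k > p = m, so the condition n ≤ m fails. Thus xy^2z ∉ L.
This contradicts the pumping lemma, so L is not regular.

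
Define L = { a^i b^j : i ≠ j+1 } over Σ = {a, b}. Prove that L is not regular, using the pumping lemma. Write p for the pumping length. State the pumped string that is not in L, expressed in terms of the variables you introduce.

Assume L is regular; let p be its pumping constant.
Choose w = a^p b^{p+p!-1}. Since p ≠ (p+p!-1)+1 = p+p!, w ∈ L; and |w| ≥ p.
The pumping lemma gives a decomposition w = xyz where |xy| ≤ p and |y| > 0.
Since the first p symbols of w are all a's and |xy| ≤ p, y lies entirely in the leading a-block: y = a^k for some k with 1 ≤ k ≤ p.
Since 1 ≤ k ≤ p, k divides p!; set t = 1 + p!/k. Then xy^t z has p + (p!/k)·k = p + p! copies of a. Now the a-count is p+p! and (b-count)+1 = (p+p!-1)+1 = p+p!, so i ≠ j+1 fails. So xy^t z = a^{p+p!} b^{p+p!-1} ∉ L.
This is a contradiction; hence L is not regular.

a^{p+p!} b^{p+p!-1}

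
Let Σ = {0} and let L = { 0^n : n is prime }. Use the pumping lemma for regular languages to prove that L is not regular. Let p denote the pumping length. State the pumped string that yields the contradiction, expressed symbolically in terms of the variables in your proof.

Assume L is regular; let p be its pumping constant.
Let q be a prime with q ≥ p+2 (infinitely many primes exist), and take w = 0^q ∈ L with |w| = q ≥ p.
The pumping lemma gives a decomposition w = xyz where |xy| ≤ p and |y| ≥ 1.
Then y = 0^k for some k with 1 ≤ k ≤ p.
Since 1 ≤ k ≤ p, |xz| = q-k. Pump with i = q+1: |xy^{q+1}z| = (q-k)+(q+1)k = q+qk = q(1+k), which is composite (both factors ≥ 2). So xy^{q+1}z = 0^{q(1+k)} ∉ L.
Contradiction. Therefore L is not regular.

0^{q(1+k)}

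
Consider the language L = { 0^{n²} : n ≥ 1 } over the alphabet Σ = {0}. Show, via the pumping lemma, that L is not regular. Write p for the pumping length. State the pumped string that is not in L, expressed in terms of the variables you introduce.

Suppose for contradiction that L is regular, and let p be the pumping length.
Take w = 0^{p²} ∈ L with |w| = p² ≥ p.
The pumping lemma gives a decomposition w = xyz where |xy| ≤ p and y is nonempty.
Then y = 0^k for some k with 1 ≤ k ≤ p.
Pump with i = 2: xy^2z = 0^{p²+k}. Since 1 ≤ k ≤ p, p² < p²+k ≤ p²+p < (p+1)², so p²+k lies strictly between consecutive squares and is not a perfect square. So xy^2z ∉ L.
This is a contradiction; hence L is not regular.

0^{p²+k}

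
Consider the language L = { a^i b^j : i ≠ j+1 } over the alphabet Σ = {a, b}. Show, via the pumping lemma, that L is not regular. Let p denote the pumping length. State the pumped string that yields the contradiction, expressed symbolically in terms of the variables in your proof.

Suppose for contradiction that L is regular, and let p be the pumping length.
Choose w = a^p b^{p+p!-1}. Since p ≠ (p+p!-1)+1 = p+p!, w ∈ L; and |w| ≥ p.
The pumping lemma gives a decomposition w = xyz where |xy| ≤ p and |y| > 0.
The first p characters of w are a's, so xy (and hence y) consists only of a's. Write y = a^k, 1 ≤ k ≤ p.
Since 1 ≤ k ≤ p, k divides p!; set t = 1 + p!/k. Then xy^t z has p + (p!/k)·k = p + p! copies of a. Now the a-count is p+p! and (b-count)+1 = (p+p!-1)+1 = p+p!, so i ≠ j+1 fails. So xy^t z = a^{p+p!} b^{p+p!-1} ∉ L.
This contradicts the pumping lemma, so L is not regular.

a^{p+p!} b^{p+p!-1}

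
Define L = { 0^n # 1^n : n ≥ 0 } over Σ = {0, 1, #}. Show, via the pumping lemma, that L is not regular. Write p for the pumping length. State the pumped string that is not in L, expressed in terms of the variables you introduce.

0^{p+k} # 1^p

Assume L is regular. Let p be the pumping length given by the pumping lemma.
Take w = 0^p # 1^p ∈ L with |w| = 2p+1 ≥ p.
The pumping lemma gives a decomposition w = xyz where |xy| ≤ p and y is nonempty.
The first p characters of w are 0's, so xy (and hence y) consists only of 0's. Write y = 0^k, 1 ≤ k ≤ p.
Pump with i = 2: xy^2z = 0^{p+k} # 1^p, which would require p+k = p. But k ≥ 1, so xy^2z ∉ L.
This is a contradiction; hence L is not regular.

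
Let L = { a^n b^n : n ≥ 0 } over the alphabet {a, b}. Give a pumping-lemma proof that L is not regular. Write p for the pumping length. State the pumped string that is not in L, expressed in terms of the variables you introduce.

Toward a contradiction, assume L is regular with pumping length p.
Let w = a^p b^p ∈ L; note |w| = 2p ≥ p.
By the pumping lemma, w = xyz with |xy| ≤ p and y is nonempty.
Because |xy| ≤ p and w begins with p copies of a, we have y = a^k with 1 ≤ k ≤ p.
Pump with i = 2: xy^2z = a^{p+k} b^p. For this to lie in L we would need p = p+k, which forces k = 0. But k ≥ 1, so xy^2z ∉ L.
This is a contradiction; hence L is not regular.

a^{p+k} b^p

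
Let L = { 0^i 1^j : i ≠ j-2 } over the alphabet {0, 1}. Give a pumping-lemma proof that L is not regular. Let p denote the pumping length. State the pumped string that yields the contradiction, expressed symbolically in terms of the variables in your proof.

0^{p+p!} 1^{p+p!+2}

Assume L is regular; let p be its pumping constant.
Choose w = 0^p 1^{p+p!+2}. Since p ≠ (p+p!+2)-2 = p+p!, w ∈ L; and |w| ≥ p.
By the pumping lemma, w = xyz with |xy| ≤ p and y is nonempty.
Because |xy| ≤ p and w begins with p copies of 0, we have y = 0^k with 1 ≤ k ≤ p.
Since 1 ≤ k ≤ p, k divides p!; set t = 1 + p!/k. Then xy^t z has p + (p!/k)·k = p + p! copies of 0. Now the 0-count is p+p! and (1-count)-2 = (p+p!+2)-2 = p+p!, so i ≠ j-2 fails. So xy^t z = 0^{p+p!} 1^{p+p!+2} ∉ L.
This is a contradiction; hence L is not regular.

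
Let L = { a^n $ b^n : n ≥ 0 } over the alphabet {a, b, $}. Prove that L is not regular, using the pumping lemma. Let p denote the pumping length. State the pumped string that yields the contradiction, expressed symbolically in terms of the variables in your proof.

a^{p+k} $ b^p

Suppose for contradiction that L is regular, and let p be the pumping length.
Take w = a^p $ b^p ∈ L with |w| = 2p+1 ≥ p.
Write w = xyz as guaranteed by the lemma, with |xy| ≤ p and |y| ≥ 1.
Because |xy| ≤ p and w begins with p copies of a, we have y = a^k with 1 ≤ k ≤ p.
Pump with i = 2: xy^2z = a^{p+k} $ b^p, which would require p+k = p. But k ≥ 1, so xy^2z ∉ L.
This is a contradiction; hence L is not regular.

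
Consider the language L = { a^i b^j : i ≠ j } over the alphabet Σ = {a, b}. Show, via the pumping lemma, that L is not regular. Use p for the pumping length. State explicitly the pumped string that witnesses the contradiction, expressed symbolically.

Toward a contradiction, assume L is regular with pumping length p.
Choose w = a^p b^{p+p!}. Since p ≠ p+p!, w ∈ L; and |w| ≥ p.
The pumping lemma gives a decomposition w = xyz where |xy| ≤ p and y is nonempty.
Because |xy| ≤ p and w begins with p copies of a, we have y = a^k with 1 ≤ k ≤ p.
Since 1 ≤ k ≤ p, k divides p!; set t = 1 + p!/k. Then xy^t z has p + (p!/k)·k = p + p! copies of a. Now the a-count equals the b-count, so i ≠ j fails. So xy^t z = a^{p+p!} b^{p+p!} ∉ L.
This contradicts the pumping lemma, so L is not regular.

a^{p+p!} b^{p+p!}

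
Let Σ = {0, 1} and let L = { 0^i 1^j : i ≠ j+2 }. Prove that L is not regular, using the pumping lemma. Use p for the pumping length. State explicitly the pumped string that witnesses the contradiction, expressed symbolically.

Toward a contradiction, assume L is regular with pumping length p.
Choose w = 0^p 1^{p+p!-2}. Since p ≠ (p+p!-2)+2 = p+p!, w ∈ L; and |w| ≥ p.
The pumping lemma gives a decomposition w = xyz where |xy| ≤ p and y is nonempty.
Because |xy| ≤ p and w begins with p copies of 0, we have y = 0^k with 1 ≤ k ≤ p.
Since 1 ≤ k ≤ p, k divides p!; set t = 1 + p!/k. Then xy^t z has p + (p!/k)·k = p + p! copies of 0. Now the 0-count is p+p! and (1-count)+2 = (p+p!-2)+2 = p+p!, so i ≠ j+2 fails. So xy^t z = 0^{p+p!} 1^{p+p!-2} ∉ L.
This contradicts the pumping lemma, so L is not regular.

0^{p+p!} 1^{p+p!-2}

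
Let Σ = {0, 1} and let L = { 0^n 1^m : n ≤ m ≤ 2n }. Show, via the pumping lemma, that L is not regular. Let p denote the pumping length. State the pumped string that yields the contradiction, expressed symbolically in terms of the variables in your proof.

0^{p+k} 1^p

Assume L is regular. Let p be the pumping length given by the pumping lemma.
Take w = 0^p 1^p ∈ L (since p ≤ p ≤ 2p), with |w| = 2p ≥ p.
The pumping lemma gives a decomposition w = xyz where |xy| ≤ p and |y| > 0.
Since the first p symbols of w are all 0's and |xy| ≤ p, y lies entirely in the leading 0-block: y = 0^k for some k with 1 ≤ k ≤ p.
Pump with i = 2: xy^2z = 0^{p+k} 1^p. Now n = p+k > p = m, so the condition n ≤ m fails. Thus xy^2z ∉ L.
This is a contradiction; hence L is not regular.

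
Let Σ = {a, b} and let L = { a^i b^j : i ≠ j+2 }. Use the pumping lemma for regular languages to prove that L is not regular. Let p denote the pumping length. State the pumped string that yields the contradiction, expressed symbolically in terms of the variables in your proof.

a^{p+p!} b^{p+p!-2}

Assume L is regular; let p be its pumping constant.
Choose w = a^p b^{p+p!-2}. Since p ≠ (p+p!-2)+2 = p+p!, w ∈ L; and |w| ≥ p.
By the pumping lemma, w = xyz with |xy| ≤ p and y is nonempty.
The first p characters of w are a's, so xy (and hence y) consists only of a's. Write y = a^k, 1 ≤ k ≤ p.
Since 1 ≤ k ≤ p, k divides p!; set t = 1 + p!/k. Then xy^t z has p + (p!/k)·k = p + p! copies of a. Now the a-count is p+p! and (b-count)+2 = (p+p!-2)+2 = p+p!, so i ≠ j+2 fails. So xy^t z = a^{p+p!} b^{p+p!-2} ∉ L.
This is a contradiction; hence L is not regular.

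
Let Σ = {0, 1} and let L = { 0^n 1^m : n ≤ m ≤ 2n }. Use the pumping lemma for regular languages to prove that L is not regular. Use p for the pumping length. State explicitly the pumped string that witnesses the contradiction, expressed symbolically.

Assume L is regular; let p be its pumping constant.
Take w = 0^p 1^p ∈ L (since p ≤ p ≤ 2p), with |w| = 2p ≥ p.
By the pumping lemma, w = xyz with |xy| ≤ p and |y| > 0.
Because |xy| ≤ p and w begins with p copies of 0, we have y = 0^k with 1 ≤ k ≤ p.
Pump with i = 2: xy^2z = 0^{p+k} 1^p. Now n = p+k > p = m, so the condition n ≤ m fails. Thus xy^2z ∉ L.
This is a contradiction; hence L is not regular.

0^{p+k} 1^p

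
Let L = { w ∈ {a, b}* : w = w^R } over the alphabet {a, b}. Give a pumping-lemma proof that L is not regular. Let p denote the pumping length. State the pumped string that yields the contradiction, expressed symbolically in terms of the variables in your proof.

Suppose for contradiction that L is regular, and let p be the pumping length.
Take w = a^p b a^p, a palindrome of length 2p+1 ≥ p.
Write w = xyz as guaranteed by the lemma, with |xy| ≤ p and y is nonempty.
Since the first p symbols of w are all a's and |xy| ≤ p, y lies entirely in the leading a-block: y = a^k for some k with 1 ≤ k ≤ p.
Pump with i = 2: xy^2z = a^{p+k} b a^p. Its reverse is a^p b a^{p+k}, which differs from xy^2z since k ≥ 1. So xy^2z is not a palindrome and xy^2z ∉ L.
Contradiction. Therefore L is not regular.

a^{p+k} b a^p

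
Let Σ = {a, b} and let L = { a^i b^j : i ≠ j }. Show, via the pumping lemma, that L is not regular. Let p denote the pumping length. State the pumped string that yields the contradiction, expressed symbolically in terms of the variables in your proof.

a^{p+p!} b^{p+p!}

Assume L is regular. Let p be the pumping length given by the pumping lemma.
Choose w = a^p b^{p+p!}. Since p ≠ p+p!, w ∈ L; and |w| ≥ p.
The pumping lemma gives a decomposition w = xyz where |xy| ≤ p and |y| > 0.
Since the first p symbols of w are all a's and |xy| ≤ p, y lies entirely in the leading a-block: y = a^k for some k with 1 ≤ k ≤ p.
Since 1 ≤ k ≤ p, k divides p!; set t = 1 + p!/k. Then xy^t z has p + (p!/k)·k = p + p! copies of a. Now the a-count equals the b-count, so i ≠ j fails. So xy^t z = a^{p+p!} b^{p+p!} ∉ L.
This is a contradiction; hence L is not regular.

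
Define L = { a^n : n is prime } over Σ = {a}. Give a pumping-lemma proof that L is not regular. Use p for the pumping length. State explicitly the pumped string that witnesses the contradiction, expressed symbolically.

Suppose for contradiction that L is regular, and let p be the pumping length.
Let q be a prime with q ≥ p+2 (infinitely many primes exist), and take w = a^q ∈ L with |w| = q ≥ p.
By the pumping lemma, w = xyz with |xy| ≤ p and |y| > 0.
Then y = a^k for some k with 1 ≤ k ≤ p.
Since 1 ≤ k ≤ p, |xz| = q-k. Pump with i = q+1: |xy^{q+1}z| = (q-k)+(q+1)k = q+qk = q(1+k), which is composite (both factors ≥ 2). So xy^{q+1}z = a^{q(1+k)} ∉ L.
Contradiction. Therefore L is not regular.

a^{q(1+k)}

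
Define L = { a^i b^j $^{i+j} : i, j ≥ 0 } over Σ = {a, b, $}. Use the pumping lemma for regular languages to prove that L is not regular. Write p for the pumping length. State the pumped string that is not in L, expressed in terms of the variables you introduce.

a^{p+k} b^p $^{2p}

Suppose for contradiction that L is regular, and let p be the pumping length.
Take w = a^p b^p $^{2p} ∈ L (with i=j=p, i+j=2p), |w| = 4p ≥ p.
The pumping lemma gives a decomposition w = xyz where |xy| ≤ p and |y| ≥ 1.
The first p characters of w are a's, so xy (and hence y) consists only of a's. Write y = a^k, 1 ≤ k ≤ p.
Consider xy^2z = a^{p+k} b^p $^{2p}. Now the a- and b-counts sum to 2p+k, but the $-count is 2p ≠ 2p+k. So xy^2z ∉ L.
This is a contradiction; hence L is not regular.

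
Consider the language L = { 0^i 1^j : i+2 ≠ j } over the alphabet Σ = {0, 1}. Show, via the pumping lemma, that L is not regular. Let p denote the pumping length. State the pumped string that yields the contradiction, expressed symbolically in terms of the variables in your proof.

0^{p+p!} 1^{p+p!+2}

Toward a contradiction, assume L is regular with pumping length p.
Choose w = 0^p 1^{p+p!+2}. Since p ≠ (p+p!+2)-2 = p+p!, w ∈ L; and |w| ≥ p.
The pumping lemma gives a decomposition w = xyz where |xy| ≤ p and |y| ≥ 1.
Because |xy| ≤ p and w begins with p copies of 0, we have y = 0^k with 1 ≤ k ≤ p.
Since 1 ≤ k ≤ p, k divides p!; set t = 1 + p!/k. Then xy^t z has p + (p!/k)·k = p + p! copies of 0. Now the 0-count is p+p! and (1-count)-2 = (p+p!+2)-2 = p+p!, so i+2 ≠ j fails. So xy^t z = 0^{p+p!} 1^{p+p!+2} ∉ L.
This is a contradiction; hence L is not regular.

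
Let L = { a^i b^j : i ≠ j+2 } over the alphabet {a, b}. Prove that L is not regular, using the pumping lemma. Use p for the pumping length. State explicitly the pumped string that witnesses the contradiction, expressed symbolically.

a^{p+p!} b^{p+p!-2}

Toward a contradiction, assume L is regular with pumping length p.
Choose w = a^p b^{p+p!-2}. Since p ≠ (p+p!-2)+2 = p+p!, w ∈ L; and |w| ≥ p.
Write w = xyz as guaranteed by the lemma, with |xy| ≤ p and y is nonempty.
Because |xy| ≤ p and w begins with p copies of a, we have y = a^k with 1 ≤ k ≤ p.
Since 1 ≤ k ≤ p, k divides p!; set t = 1 + p!/k. Then xy^t z has p + (p!/k)·k = p + p! copies of a. Now the a-count is p+p! and (b-count)+2 = (p+p!-2)+2 = p+p!, so i ≠ j+2 fails. So xy^t z = a^{p+p!} b^{p+p!-2} ∉ L.
This contradicts the pumping lemma, so L is not regular.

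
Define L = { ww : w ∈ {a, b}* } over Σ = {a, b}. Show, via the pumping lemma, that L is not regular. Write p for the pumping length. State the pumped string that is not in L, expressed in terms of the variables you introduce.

a^{p+k} b^p a^p b^p

Assume L is regular. Let p be the pumping length given by the pumping lemma.
Take w = a^p b^p a^p b^p = uu where u = a^pb^p; then w ∈ L and |w| = 4p ≥ p.
Write w = xyz as guaranteed by the lemma, with |xy| ≤ p and |y| ≥ 1.
Because |xy| ≤ p and w begins with p copies of a, we have y = a^k with 1 ≤ k ≤ p.
Pump with i = 2: xy^2z = a^{p+k} b^p a^p b^p, of length 4p+k. Suppose this equals vv. The string starts with a and ends with b, so v does too; thus the boundary between the two copies of v is a b→a transition. There is exactly one such transition, at position 2p+k, so |v| = 2p+k and |vv| = 4p+2k ≠ 4p+k since k ≥ 1. So xy^2z ∉ L.
This contradicts the pumping lemma, so L is not regular.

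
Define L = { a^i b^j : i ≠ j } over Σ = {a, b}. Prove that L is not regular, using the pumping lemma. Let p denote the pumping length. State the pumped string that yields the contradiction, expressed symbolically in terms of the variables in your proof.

Assume L is regular; let p be its pumping constant.
Choose w = a^p b^{p+p!}. Since p ≠ p+p!, w ∈ L; and |w| ≥ p.
Write w = xyz as guaranteed by the lemma, with |xy| ≤ p and y is nonempty.
The first p characters of w are a's, so xy (and hence y) consists only of a's. Write y = a^k, 1 ≤ k ≤ p.
Since 1 ≤ k ≤ p, k divides p!; set t = 1 + p!/k. Then xy^t z has p + (p!/k)·k = p + p! copies of a. Now the a-count equals the b-count, so i ≠ j fails. So xy^t z = a^{p+p!} b^{p+p!} ∉ L.
This is a contradiction; hence L is not regular.

a^{p+p!} b^{p+p!}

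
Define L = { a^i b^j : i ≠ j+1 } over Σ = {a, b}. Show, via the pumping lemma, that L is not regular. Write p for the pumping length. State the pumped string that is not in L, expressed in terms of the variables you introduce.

a^{p+p!} b^{p+p!-1}

Assume L is regular. Let p be the pumping length given by the pumping lemma.
Choose w = a^p b^{p+p!-1}. Since p ≠ (p+p!-1)+1 = p+p!, w ∈ L; and |w| ≥ p.
By the pumping lemma, w = xyz with |xy| ≤ p and |y| ≥ 1.
Since the first p symbols of w are all a's and |xy| ≤ p, y lies entirely in the leading a-block: y = a^k for some k with 1 ≤ k ≤ p.
Since 1 ≤ k ≤ p, k divides p!; set t = 1 + p!/k. Then xy^t z has p + (p!/k)·k = p + p! copies of a. Now the a-count is p+p! and (b-count)+1 = (p+p!-1)+1 = p+p!, so i ≠ j+1 fails. So xy^t z = a^{p+p!} b^{p+p!-1} ∉ L.
This contradicts the pumping lemma, so L is not regular.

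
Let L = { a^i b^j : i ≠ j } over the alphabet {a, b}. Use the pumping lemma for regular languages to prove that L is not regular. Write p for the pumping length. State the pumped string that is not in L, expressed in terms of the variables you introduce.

a^{p+p!} b^{p+p!}

Assume L is regular. Let p be the pumping length given by the pumping lemma.
Choose w = a^p b^{p+p!}. Since p ≠ p+p!, w ∈ L; and |w| ≥ p.
Write w = xyz as guaranteed by the lemma, with |xy| ≤ p and y is nonempty.
The first p characters of w are a's, so xy (and hence y) consists only of a's. Write y = a^k, 1 ≤ k ≤ p.
Since 1 ≤ k ≤ p, k divides p!; set t = 1 + p!/k. Then xy^t z has p + (p!/k)·k = p + p! copies of a. Now the a-count equals the b-count, so i ≠ j fails. So xy^t z = a^{p+p!} b^{p+p!} ∉ L.
This is a contradiction; hence L is not regular.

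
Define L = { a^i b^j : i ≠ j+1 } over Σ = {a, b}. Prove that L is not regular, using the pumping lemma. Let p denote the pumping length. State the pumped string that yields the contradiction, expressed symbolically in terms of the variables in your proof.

a^{p+p!} b^{p+p!-1}

Suppose for contradiction that L is regular, and let p be the pumping length.
Choose w = a^p b^{p+p!-1}. Since p ≠ (p+p!-1)+1 = p+p!, w ∈ L; and |w| ≥ p.
The pumping lemma gives a decomposition w = xyz where |xy| ≤ p and |y| > 0.
Since the first p symbols of w are all a's and |xy| ≤ p, y lies entirely in the leading a-block: y = a^k for some k with 1 ≤ k ≤ p.
Since 1 ≤ k ≤ p, k divides p!; set t = 1 + p!/k. Then xy^t z has p + (p!/k)·k = p + p! copies of a. Now the a-count is p+p! and (b-count)+1 = (p+p!-1)+1 = p+p!, so i ≠ j+1 fails. So xy^t z = a^{p+p!} b^{p+p!-1} ∉ L.
Contradiction. Therefore L is not regular.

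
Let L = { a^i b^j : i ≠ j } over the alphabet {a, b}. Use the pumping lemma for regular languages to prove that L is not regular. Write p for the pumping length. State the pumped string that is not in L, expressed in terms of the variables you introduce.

Toward a contradiction, assume L is regular with pumping length p.
Choose w = a^p b^{p+p!}. Since p ≠ p+p!, w ∈ L; and |w| ≥ p.
By the pumping lemma, w = xyz with |xy| ≤ p and |y| > 0.
Since the first p symbols of w are all a's and |xy| ≤ p, y lies entirely in the leading a-block: y = a^k for some k with 1 ≤ k ≤ p.
Since 1 ≤ k ≤ p, k divides p!; set t = 1 + p!/k. Then xy^t z has p + (p!/k)·k = p + p! copies of a. Now the a-count equals the b-count, so i ≠ j fails. So xy^t z = a^{p+p!} b^{p+p!} ∉ L.
This is a contradiction; hence L is not regular.

a^{p+p!} b^{p+p!}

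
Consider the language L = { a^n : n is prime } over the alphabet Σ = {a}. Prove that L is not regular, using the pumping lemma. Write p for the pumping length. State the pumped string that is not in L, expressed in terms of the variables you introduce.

Assume L is regular. Let p be the pumping length given by the pumping lemma.
Let q be a prime with q ≥ p+2 (infinitely many primes exist), and take w = a^q ∈ L with |w| = q ≥ p.
By the pumping lemma, w = xyz with |xy| ≤ p and y is nonempty.
Then y = a^k for some k with 1 ≤ k ≤ p.
Since 1 ≤ k ≤ p, |xz| = q-k. Pump with i = q+1: |xy^{q+1}z| = (q-k)+(q+1)k = q+qk = q(1+k), which is composite (both factors ≥ 2). So xy^{q+1}z = a^{q(1+k)} ∉ L.
This is a contradiction; hence L is not regular.

a^{q(1+k)}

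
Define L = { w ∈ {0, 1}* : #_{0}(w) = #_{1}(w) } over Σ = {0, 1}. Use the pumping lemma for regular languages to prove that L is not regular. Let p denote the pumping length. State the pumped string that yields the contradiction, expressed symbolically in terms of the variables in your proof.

0^{p+k} 1^p

Suppose for contradiction that L is regular, and let p be the pumping length.
Choose w = 0^p 1^p ∈ L with |w| = 2p ≥ p.
Write w = xyz as guaranteed by the lemma, with |xy| ≤ p and y is nonempty.
Because |xy| ≤ p and w begins with p copies of 0, we have y = 0^k with 1 ≤ k ≤ p.
Pump with i = 2: xy^2z = 0^{p+k} 1^p has p+k occurrences of 0 but only p of 1. Since k ≥ 1 the counts differ, so xy^2z ∉ L.
Contradiction. Therefore L is not regular.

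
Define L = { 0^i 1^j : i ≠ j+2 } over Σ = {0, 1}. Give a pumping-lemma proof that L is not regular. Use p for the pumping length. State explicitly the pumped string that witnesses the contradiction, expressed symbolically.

0^{p+p!} 1^{p+p!-2}

Suppose for contradiction that L is regular, and let p be the pumping length.
Choose w = 0^p 1^{p+p!-2}. Since p ≠ (p+p!-2)+2 = p+p!, w ∈ L; and |w| ≥ p.
By the pumping lemma, w = xyz with |xy| ≤ p and |y| > 0.
Since the first p symbols of w are all 0's and |xy| ≤ p, y lies entirely in the leading 0-block: y = 0^k for some k with 1 ≤ k ≤ p.
Since 1 ≤ k ≤ p, k divides p!; set t = 1 + p!/k. Then xy^t z has p + (p!/k)·k = p + p! copies of 0. Now the 0-count is p+p! and (1-count)+2 = (p+p!-2)+2 = p+p!, so i ≠ j+2 fails. So xy^t z = 0^{p+p!} 1^{p+p!-2} ∉ L.
Contradiction. Therefore L is not regular.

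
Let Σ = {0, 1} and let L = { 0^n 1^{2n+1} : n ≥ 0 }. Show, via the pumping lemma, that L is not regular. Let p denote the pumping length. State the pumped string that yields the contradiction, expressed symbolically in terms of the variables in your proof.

0^{p+k} 1^{2p+1}

Assume L is regular. Let p be the pumping length given by the pumping lemma.
Take w = 0^p 1^{2p+1}. Then w ∈ L and |w| = 3p+1 ≥ p.
Write w = xyz as guaranteed by the lemma, with |xy| ≤ p and |y| > 0.
The first p characters of w are 0's, so xy (and hence y) consists only of 0's. Write y = 0^k, 1 ≤ k ≤ p.
Pump with i = 2: xy^2z = 0^{p+k} 1^{2p+1}. For this to lie in L we would need 2p+1 = 2(p+k)+1, which forces k = 0. But k ≥ 1, so xy^2z ∉ L.
This is a contradiction; hence L is not regular.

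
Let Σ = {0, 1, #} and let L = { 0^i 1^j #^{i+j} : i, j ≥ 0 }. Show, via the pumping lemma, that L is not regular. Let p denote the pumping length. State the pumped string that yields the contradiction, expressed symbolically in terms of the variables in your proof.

0^{p+k} 1^p #^{2p}

Assume L is regular; let p be its pumping constant.
Take w = 0^p 1^p #^{2p} ∈ L (with i=j=p, i+j=2p), |w| = 4p ≥ p.
Write w = xyz as guaranteed by the lemma, with |xy| ≤ p and y is nonempty.
Because |xy| ≤ p and w begins with p copies of 0, we have y = 0^k with 1 ≤ k ≤ p.
Consider xy^2z = 0^{p+k} 1^p #^{2p}. Now the 0- and 1-counts sum to 2p+k, but the #-count is 2p ≠ 2p+k. So xy^2z ∉ L.
This is a contradiction; hence L is not regular.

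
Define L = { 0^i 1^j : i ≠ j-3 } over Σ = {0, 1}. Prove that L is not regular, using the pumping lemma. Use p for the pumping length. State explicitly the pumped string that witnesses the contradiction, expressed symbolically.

0^{p+p!} 1^{p+p!+3}

Suppose for contradiction that L is regular, and let p be the pumping length.
Choose w = 0^p 1^{p+p!+3}. Since p ≠ (p+p!+3)-3 = p+p!, w ∈ L; and |w| ≥ p.
The pumping lemma gives a decomposition w = xyz where |xy| ≤ p and |y| > 0.
Because |xy| ≤ p and w begins with p copies of 0, we have y = 0^k with 1 ≤ k ≤ p.
Since 1 ≤ k ≤ p, k divides p!; set t = 1 + p!/k. Then xy^t z has p + (p!/k)·k = p + p! copies of 0. Now the 0-count is p+p! and (1-count)-3 = (p+p!+3)-3 = p+p!, so i ≠ j-3 fails. So xy^t z = 0^{p+p!} 1^{p+p!+3} ∉ L.
This contradicts the pumping lemma, so L is not regular.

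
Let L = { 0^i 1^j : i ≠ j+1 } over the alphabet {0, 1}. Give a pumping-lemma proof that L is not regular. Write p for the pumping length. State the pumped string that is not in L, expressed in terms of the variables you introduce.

Assume L is regular; let p be its pumping constant.
Choose w = 0^p 1^{p+p!-1}. Since p ≠ (p+p!-1)+1 = p+p!, w ∈ L; and |w| ≥ p.
Write w = xyz as guaranteed by the lemma, with |xy| ≤ p and |y| ≥ 1.
The first p characters of w are 0's, so xy (and hence y) consists only of 0's. Write y = 0^k, 1 ≤ k ≤ p.
Since 1 ≤ k ≤ p, k divides p!; set t = 1 + p!/k. Then xy^t z has p + (p!/k)·k = p + p! copies of 0. Now the 0-count is p+p! and (1-count)+1 = (p+p!-1)+1 = p+p!, so i ≠ j+1 fails. So xy^t z = 0^{p+p!} 1^{p+p!-1} ∉ L.
This contradicts the pumping lemma, so L is not regular.

0^{p+p!} 1^{p+p!-1}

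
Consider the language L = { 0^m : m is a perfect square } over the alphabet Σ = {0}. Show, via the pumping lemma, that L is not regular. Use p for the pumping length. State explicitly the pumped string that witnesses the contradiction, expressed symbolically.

Toward a contradiction, assume L is regular with pumping length p.
Take w = 0^{p²} ∈ L with |w| = p² ≥ p.
By the pumping lemma, w = xyz with |xy| ≤ p and y is nonempty.
Then y = 0^k for some k with 1 ≤ k ≤ p.
Pump with i = 2: xy^2z = 0^{p²+k}. Since 1 ≤ k ≤ p, p² < p²+k ≤ p²+p < (p+1)², so p²+k lies strictly between consecutive squares and is not a perfect square. So xy^2z ∉ L.
This is a contradiction; hence L is not regular.

0^{p²+k}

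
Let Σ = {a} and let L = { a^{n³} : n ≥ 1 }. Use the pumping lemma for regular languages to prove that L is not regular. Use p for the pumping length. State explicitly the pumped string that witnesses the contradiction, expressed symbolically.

a^{p³+k}

Assume L is regular; let p be its pumping constant.
Take w = a^{p³} ∈ L with |w| = p³ ≥ p.
Write w = xyz as guaranteed by the lemma, with |xy| ≤ p and |y| > 0.
Then y = a^k for some k with 1 ≤ k ≤ p.
Pump with i = 2: xy^2z = a^{p³+k}. Since 1 ≤ k ≤ p, p³ < p³+k ≤ p³+p < p³+3p²+3p+1 = (p+1)³, so p³+k is not a perfect cube. So xy^2z ∉ L.
This contradicts the pumping lemma, so L is not regular.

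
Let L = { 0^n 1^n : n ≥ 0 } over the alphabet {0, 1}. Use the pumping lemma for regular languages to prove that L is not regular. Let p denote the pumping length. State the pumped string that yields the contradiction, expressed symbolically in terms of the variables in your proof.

0^{p+k} 1^p

Assume L is regular; let p be its pumping constant.
Let w = 0^p 1^p ∈ L; note |w| = 2p ≥ p.
The pumping lemma gives a decomposition w = xyz where |xy| ≤ p and |y| ≥ 1.
Since the first p symbols of w are all 0's and |xy| ≤ p, y lies entirely in the leading 0-block: y = 0^k for some k with 1 ≤ k ≤ p.
Pump with i = 2: xy^2z = 0^{p+k} 1^p. For this to lie in L we would need p = p+k, which forces k = 0. But k ≥ 1, so xy^2z ∉ L.
This contradicts the pumping lemma, so L is not regular.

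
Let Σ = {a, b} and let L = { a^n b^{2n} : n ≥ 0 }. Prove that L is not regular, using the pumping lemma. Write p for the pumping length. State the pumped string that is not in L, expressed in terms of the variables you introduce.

a^{p+k} b^{2p}

Assume L is regular; let p be its pumping constant.
Let w = a^p b^{2p} ∈ L; note |w| = 3p ≥ p.
Write w = xyz as guaranteed by the lemma, with |xy| ≤ p and |y| > 0.
Because |xy| ≤ p and w begins with p copies of a, we have y = a^k with 1 ≤ k ≤ p.
Pump with i = 2: xy^2z = a^{p+k} b^{2p}. For this to lie in L we would need 2p = 2(p+k), which forces k = 0. But k ≥ 1, so xy^2z ∉ L.
Contradiction. Therefore L is not regular.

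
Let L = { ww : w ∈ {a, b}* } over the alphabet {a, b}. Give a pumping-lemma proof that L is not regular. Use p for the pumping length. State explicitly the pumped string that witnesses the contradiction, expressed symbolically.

a^{p+k} b^p a^p b^p

Toward a contradiction, assume L is regular with pumping length p.
Take w = a^p b^p a^p b^p = uu where u = a^pb^p; then w ∈ L and |w| = 4p ≥ p.
Write w = xyz as guaranteed by the lemma, with |xy| ≤ p and |y| ≥ 1.
Since the first p symbols of w are all a's and |xy| ≤ p, y lies entirely in the leading a-block: y = a^k for some k with 1 ≤ k ≤ p.
Pump with i = 2: xy^2z = a^{p+k} b^p a^p b^p, of length 4p+k. Suppose this equals vv. The string starts with a and ends with b, so v does too; thus the boundary between the two copies of v is a b→a transition. There is exactly one such transition, at position 2p+k, so |v| = 2p+k and |vv| = 4p+2k ≠ 4p+k since k ≥ 1. So xy^2z ∉ L.
This contradicts the pumping lemma, so L is not regular.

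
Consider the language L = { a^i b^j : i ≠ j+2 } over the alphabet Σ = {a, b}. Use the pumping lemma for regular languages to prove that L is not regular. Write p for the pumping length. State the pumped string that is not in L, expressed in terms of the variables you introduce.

Assume L is regular; let p be its pumping constant.
Choose w = a^p b^{p+p!-2}. Since p ≠ (p+p!-2)+2 = p+p!, w ∈ L; and |w| ≥ p.
The pumping lemma gives a decomposition w = xyz where |xy| ≤ p and |y| > 0.
Since the first p symbols of w are all a's and |xy| ≤ p, y lies entirely in the leading a-block: y = a^k for some k with 1 ≤ k ≤ p.
Since 1 ≤ k ≤ p, k divides p!; set t = 1 + p!/k. Then xy^t z has p + (p!/k)·k = p + p! copies of a. Now the a-count is p+p! and (b-count)+2 = (p+p!-2)+2 = p+p!, so i ≠ j+2 fails. So xy^t z = a^{p+p!} b^{p+p!-2} ∉ L.
Contradiction. Therefore L is not regular.

a^{p+p!} b^{p+p!-2}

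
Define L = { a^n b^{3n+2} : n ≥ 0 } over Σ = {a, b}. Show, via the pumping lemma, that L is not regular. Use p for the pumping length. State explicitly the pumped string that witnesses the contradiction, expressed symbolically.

a^{p+k} b^{3p+2}

Suppose for contradiction that L is regular, and let p be the pumping length.
Let w = a^p b^{3p+2} ∈ L; note |w| = 4p+2 ≥ p.
The pumping lemma gives a decomposition w = xyz where |xy| ≤ p and y is nonempty.
Since the first p symbols of w are all a's and |xy| ≤ p, y lies entirely in the leading a-block: y = a^k for some k with 1 ≤ k ≤ p.
Pump with i = 2: xy^2z = a^{p+k} b^{3p+2}. For this to lie in L we would need 3p+2 = 3(p+k)+2, which forces k = 0. But k ≥ 1, so xy^2z ∉ L.
This is a contradiction; hence L is not regular.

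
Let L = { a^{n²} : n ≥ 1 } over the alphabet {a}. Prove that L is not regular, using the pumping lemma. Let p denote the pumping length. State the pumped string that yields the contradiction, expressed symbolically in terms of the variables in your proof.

a^{p²+k}

Suppose for contradiction that L is regular, and let p be the pumping length.
Take w = a^{p²} ∈ L with |w| = p² ≥ p.
The pumping lemma gives a decomposition w = xyz where |xy| ≤ p and |y| > 0.
Then y = a^k for some k with 1 ≤ k ≤ p.
Pump with i = 2: xy^2z = a^{p²+k}. Since 1 ≤ k ≤ p, p² < p²+k ≤ p²+p < (p+1)², so p²+k lies strictly between consecutive squares and is not a perfect square. So xy^2z ∉ L.
This is a contradiction; hence L is not regular.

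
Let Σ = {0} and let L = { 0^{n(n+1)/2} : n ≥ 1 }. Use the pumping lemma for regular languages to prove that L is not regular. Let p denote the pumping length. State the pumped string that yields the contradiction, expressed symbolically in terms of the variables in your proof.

0^{p(p+1)/2+k}

Suppose for contradiction that L is regular, and let p be the pumping length.
Take w = 0^{p(p+1)/2} ∈ L with |w| = p(p+1)/2 ≥ p.
By the pumping lemma, w = xyz with |xy| ≤ p and |y| > 0.
Then y = 0^k for some k with 1 ≤ k ≤ p.
Pump with i = 2: xy^2z = 0^{p(p+1)/2+k}. Since 1 ≤ k ≤ p, p(p+1)/2 < p(p+1)/2+k ≤ p(p+1)/2+p < (p+1)(p+2)/2, so p(p+1)/2+k is strictly between consecutive triangular numbers. So xy^2z ∉ L.
Contradiction. Therefore L is not regular.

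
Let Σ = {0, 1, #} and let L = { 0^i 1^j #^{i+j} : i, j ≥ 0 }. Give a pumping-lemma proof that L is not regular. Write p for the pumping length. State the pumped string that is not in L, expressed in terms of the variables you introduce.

Toward a contradiction, assume L is regular with pumping length p.
Take w = 0^p 1^p #^{2p} ∈ L (with i=j=p, i+j=2p), |w| = 4p ≥ p.
Write w = xyz as guaranteed by the lemma, with |xy| ≤ p and y is nonempty.
The first p characters of w are 0's, so xy (and hence y) consists only of 0's. Write y = 0^k, 1 ≤ k ≤ p.
Consider xy^2z = 0^{p+k} 1^p #^{2p}. Now the 0- and 1-counts sum to 2p+k, but the #-count is 2p ≠ 2p+k. So xy^2z ∉ L.
This is a contradiction; hence L is not regular.

0^{p+k} 1^p #^{2p}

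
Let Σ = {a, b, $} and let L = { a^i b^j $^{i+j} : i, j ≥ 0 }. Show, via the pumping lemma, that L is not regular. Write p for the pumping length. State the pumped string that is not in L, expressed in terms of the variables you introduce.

a^{p+k} b^p $^{2p}

Assume L is regular. Let p be the pumping length given by the pumping lemma.
Take w = a^p b^p $^{2p} ∈ L (with i=j=p, i+j=2p), |w| = 4p ≥ p.
Write w = xyz as guaranteed by the lemma, with |xy| ≤ p and |y| > 0.
Because |xy| ≤ p and w begins with p copies of a, we have y = a^k with 1 ≤ k ≤ p.
Consider xy^2z = a^{p+k} b^p $^{2p}. Now the a- and b-counts sum to 2p+k, but the $-count is 2p ≠ 2p+k. So xy^2z ∉ L.
This is a contradiction; hence L is not regular.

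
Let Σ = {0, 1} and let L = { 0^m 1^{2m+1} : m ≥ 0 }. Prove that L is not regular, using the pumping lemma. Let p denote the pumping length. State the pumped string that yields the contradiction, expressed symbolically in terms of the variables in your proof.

0^{p+k} 1^{2p+1}

Assume L is regular; let p be its pumping constant.
Choose w = 0^p 1^{2p+1}, which is in L with |w| = 3p+1 ≥ p.
Write w = xyz as guaranteed by the lemma, with |xy| ≤ p and y is nonempty.
Since the first p symbols of w are all 0's and |xy| ≤ p, y lies entirely in the leading 0-block: y = 0^k for some k with 1 ≤ k ≤ p.
Pump with i = 2: xy^2z = 0^{p+k} 1^{2p+1}. For this to lie in L we would need 2p+1 = 2(p+k)+1, which forces k = 0. But k ≥ 1, so xy^2z ∉ L.
Contradiction. Therefore L is not regular.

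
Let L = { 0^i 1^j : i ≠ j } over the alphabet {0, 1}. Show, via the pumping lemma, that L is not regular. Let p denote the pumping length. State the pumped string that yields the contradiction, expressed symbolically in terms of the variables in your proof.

Suppose for contradiction that L is regular, and let p be the pumping length.
Choose w = 0^p 1^{p+p!}. Since p ≠ p+p!, w ∈ L; and |w| ≥ p.
Write w = xyz as guaranteed by the lemma, with |xy| ≤ p and |y| ≥ 1.
Since the first p symbols of w are all 0's and |xy| ≤ p, y lies entirely in the leading 0-block: y = 0^k for some k with 1 ≤ k ≤ p.
Since 1 ≤ k ≤ p, k divides p!; set t = 1 + p!/k. Then xy^t z has p + (p!/k)·k = p + p! copies of 0. Now the 0-count equals the 1-count, so i ≠ j fails. So xy^t z = 0^{p+p!} 1^{p+p!} ∉ L.
Contradiction. Therefore L is not regular.

0^{p+p!} 1^{p+p!}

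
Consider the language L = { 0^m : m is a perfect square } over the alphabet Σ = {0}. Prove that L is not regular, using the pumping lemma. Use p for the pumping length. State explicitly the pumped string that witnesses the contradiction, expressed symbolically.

0^{p²+k}

Toward a contradiction, assume L is regular with pumping length p.
Take w = 0^{p²} ∈ L with |w| = p² ≥ p.
By the pumping lemma, w = xyz with |xy| ≤ p and |y| > 0.
Then y = 0^k for some k with 1 ≤ k ≤ p.
Pump with i = 2: xy^2z = 0^{p²+k}. Since 1 ≤ k ≤ p, p² < p²+k ≤ p²+p < (p+1)², so p²+k lies strictly between consecutive squares and is not a perfect square. So xy^2z ∉ L.
This contradicts the pumping lemma, so L is not regular.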